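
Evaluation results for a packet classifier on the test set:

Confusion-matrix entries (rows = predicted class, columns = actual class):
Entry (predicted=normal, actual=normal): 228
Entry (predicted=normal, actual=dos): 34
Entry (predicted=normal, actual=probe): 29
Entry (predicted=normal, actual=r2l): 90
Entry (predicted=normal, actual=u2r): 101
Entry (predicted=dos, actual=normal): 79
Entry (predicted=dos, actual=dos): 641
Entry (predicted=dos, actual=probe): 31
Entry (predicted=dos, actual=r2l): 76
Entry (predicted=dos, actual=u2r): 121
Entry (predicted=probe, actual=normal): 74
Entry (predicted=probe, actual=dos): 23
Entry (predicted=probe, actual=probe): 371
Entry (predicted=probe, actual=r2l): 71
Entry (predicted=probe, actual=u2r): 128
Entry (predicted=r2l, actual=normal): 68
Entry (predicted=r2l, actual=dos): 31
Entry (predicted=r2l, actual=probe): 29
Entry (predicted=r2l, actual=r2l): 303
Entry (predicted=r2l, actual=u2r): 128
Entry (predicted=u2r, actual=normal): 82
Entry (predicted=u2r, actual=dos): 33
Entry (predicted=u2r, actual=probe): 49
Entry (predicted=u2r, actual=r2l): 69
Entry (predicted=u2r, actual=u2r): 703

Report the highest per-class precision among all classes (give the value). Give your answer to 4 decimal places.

0.7511

Per-class precision (TP/(TP+FP)):
  normal: TP=228, FP=34+29+90+101=254 → 228/482 = 0.47303
  dos: TP=641, FP=79+31+76+121=307 → 641/948 = 0.67616
  probe: TP=371, FP=74+23+71+128=296 → 371/667 = 0.55622
  r2l: TP=303, FP=68+31+29+128=256 → 303/559 = 0.54204
  u2r: TP=703, FP=82+33+49+69=233 → 703/936 = 0.75107
Highest is class 'u2r' with precision = 0.7511.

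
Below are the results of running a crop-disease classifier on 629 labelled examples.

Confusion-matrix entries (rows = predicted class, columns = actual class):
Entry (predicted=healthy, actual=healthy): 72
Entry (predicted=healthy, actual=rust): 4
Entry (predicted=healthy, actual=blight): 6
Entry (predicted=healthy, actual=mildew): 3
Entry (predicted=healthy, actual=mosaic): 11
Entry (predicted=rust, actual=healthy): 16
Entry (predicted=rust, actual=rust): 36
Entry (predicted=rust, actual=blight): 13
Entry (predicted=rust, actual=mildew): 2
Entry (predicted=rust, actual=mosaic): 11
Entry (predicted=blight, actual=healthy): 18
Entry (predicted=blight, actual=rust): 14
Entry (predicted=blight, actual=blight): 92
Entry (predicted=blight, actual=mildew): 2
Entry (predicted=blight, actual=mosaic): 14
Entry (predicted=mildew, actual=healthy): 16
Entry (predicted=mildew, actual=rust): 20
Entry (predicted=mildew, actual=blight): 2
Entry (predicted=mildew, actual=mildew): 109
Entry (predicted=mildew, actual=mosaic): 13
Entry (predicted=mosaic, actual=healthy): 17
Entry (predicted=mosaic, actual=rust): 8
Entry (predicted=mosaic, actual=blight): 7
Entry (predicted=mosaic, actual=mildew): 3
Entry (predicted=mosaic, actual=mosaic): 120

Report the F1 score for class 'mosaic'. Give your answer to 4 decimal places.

F1 score = 2·TP/(2·TP+FP+FN).
mosaic: TP=120, FP=17+8+7+3=35, FN=11+11+14+13=49 → 240/324 = 0.74074

0.7407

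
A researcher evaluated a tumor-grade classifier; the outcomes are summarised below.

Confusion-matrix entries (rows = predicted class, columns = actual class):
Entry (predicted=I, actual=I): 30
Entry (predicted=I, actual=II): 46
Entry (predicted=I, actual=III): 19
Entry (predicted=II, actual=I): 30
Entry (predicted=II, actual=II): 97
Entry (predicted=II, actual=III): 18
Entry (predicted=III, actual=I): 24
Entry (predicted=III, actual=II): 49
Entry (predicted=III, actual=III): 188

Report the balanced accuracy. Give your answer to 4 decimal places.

Balanced accuracy = mean of per-class recall.
  I: recall = 30/84 = 0.35714
  II: recall = 97/192 = 0.50521
  III: recall = 188/225 = 0.83556
Mean = (0.35714 + 0.50521 + 0.83556) / 3 = 0.5660

0.5660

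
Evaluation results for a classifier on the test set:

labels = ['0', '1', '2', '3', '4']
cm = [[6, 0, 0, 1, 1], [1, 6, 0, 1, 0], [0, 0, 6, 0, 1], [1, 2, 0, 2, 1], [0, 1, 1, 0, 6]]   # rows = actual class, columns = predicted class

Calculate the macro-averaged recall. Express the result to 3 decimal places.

0.688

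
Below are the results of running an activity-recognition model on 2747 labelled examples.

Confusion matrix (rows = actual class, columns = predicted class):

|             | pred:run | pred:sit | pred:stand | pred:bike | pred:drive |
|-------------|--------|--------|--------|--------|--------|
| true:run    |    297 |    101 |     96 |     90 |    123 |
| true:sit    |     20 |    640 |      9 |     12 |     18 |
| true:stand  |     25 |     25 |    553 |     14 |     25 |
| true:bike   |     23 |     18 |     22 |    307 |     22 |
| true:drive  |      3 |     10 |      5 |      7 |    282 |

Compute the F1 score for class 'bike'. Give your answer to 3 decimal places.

Take TP from the diagonal, FP from the rest of the 'bike' prediction marginal, FN from the rest of the 'bike' actual marginal.
F1 score = 2·TP/(2·TP+FP+FN).
bike: TP=307, FP=90+12+14+7=123, FN=23+18+22+22=85 → 614/822 = 0.7470

0.747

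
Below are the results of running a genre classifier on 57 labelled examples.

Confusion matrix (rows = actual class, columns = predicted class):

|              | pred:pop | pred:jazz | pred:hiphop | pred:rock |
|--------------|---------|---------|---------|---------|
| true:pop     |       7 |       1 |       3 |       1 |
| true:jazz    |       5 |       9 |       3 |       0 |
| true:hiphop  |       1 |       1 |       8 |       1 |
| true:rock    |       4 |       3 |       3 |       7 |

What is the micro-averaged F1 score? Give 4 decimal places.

0.5439

Micro-averaging pools counts across classes: ΣTP=31, ΣFP=26, ΣFN=26.
Micro-F1 score = 2·TP/(2·TP+FP+FN) on pooled counts = 0.5439 (equals overall accuracy in single-label multiclass).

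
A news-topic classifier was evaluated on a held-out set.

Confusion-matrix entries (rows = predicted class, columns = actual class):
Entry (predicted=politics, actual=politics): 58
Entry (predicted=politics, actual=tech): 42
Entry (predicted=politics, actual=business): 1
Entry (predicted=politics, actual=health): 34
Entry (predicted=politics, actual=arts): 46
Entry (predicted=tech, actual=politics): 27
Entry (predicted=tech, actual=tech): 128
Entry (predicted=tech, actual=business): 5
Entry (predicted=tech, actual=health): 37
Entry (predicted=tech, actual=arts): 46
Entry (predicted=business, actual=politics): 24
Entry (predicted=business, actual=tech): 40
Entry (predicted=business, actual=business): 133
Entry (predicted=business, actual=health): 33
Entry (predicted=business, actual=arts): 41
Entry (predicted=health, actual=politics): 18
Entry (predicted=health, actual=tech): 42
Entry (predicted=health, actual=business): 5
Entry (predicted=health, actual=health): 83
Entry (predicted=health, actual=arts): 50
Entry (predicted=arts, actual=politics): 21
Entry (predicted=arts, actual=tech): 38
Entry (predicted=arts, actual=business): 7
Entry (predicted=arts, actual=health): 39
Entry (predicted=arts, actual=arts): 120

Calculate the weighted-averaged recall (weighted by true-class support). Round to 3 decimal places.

Per-class recall (TP/(TP+FN)):
  politics: TP=58, FN=27+24+18+21=90 → 58/148 = 0.3919
  tech: TP=128, FN=42+40+42+38=162 → 128/290 = 0.4414
  business: TP=133, FN=1+5+5+7=18 → 133/151 = 0.8808
  health: TP=83, FN=34+37+33+39=143 → 83/226 = 0.3673
  arts: TP=120, FN=46+46+41+50=183 → 120/303 = 0.3960
Weighted-recall = Σ (supportᵢ/N)·recallᵢ with N=1118: (148/1118)·0.3919 + (290/1118)·0.4414 + (151/1118)·0.8808 + (226/1118)·0.3673 + (303/1118)·0.3960 = 0.467

0.467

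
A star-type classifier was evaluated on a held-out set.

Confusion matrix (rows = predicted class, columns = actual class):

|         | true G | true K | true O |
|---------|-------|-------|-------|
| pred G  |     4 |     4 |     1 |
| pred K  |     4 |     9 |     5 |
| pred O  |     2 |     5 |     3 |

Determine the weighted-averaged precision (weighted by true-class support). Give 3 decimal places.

0.436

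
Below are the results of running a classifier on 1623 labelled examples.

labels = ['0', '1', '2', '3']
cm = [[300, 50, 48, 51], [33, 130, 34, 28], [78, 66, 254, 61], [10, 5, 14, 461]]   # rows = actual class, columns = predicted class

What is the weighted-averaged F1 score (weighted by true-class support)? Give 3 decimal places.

0.699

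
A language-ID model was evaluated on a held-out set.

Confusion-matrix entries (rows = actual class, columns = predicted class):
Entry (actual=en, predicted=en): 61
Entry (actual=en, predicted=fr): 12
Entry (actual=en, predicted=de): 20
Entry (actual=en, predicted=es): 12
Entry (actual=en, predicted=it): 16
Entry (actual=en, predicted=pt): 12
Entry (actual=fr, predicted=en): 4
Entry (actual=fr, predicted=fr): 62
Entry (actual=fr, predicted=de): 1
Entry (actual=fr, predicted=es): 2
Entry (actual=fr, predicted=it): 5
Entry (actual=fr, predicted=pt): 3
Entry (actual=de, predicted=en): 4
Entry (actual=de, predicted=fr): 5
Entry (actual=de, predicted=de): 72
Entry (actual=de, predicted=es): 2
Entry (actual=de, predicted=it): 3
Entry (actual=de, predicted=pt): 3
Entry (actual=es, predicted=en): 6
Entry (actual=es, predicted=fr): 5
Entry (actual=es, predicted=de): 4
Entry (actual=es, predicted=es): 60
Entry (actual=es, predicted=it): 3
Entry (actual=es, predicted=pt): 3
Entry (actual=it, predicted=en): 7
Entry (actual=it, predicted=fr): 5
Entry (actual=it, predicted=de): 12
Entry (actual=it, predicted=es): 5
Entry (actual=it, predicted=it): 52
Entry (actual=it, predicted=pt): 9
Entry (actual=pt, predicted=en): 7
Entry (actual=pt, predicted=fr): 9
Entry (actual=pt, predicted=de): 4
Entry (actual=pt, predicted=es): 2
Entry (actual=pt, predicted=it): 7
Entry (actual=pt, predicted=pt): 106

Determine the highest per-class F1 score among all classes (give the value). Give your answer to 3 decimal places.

0.782

Per-class F1 score (2·TP/(2·TP+FP+FN)):
  en: TP=61, FP=4+4+6+7+7=28, FN=12+20+12+16+12=72 → 122/222 = 0.5495
  fr: TP=62, FP=12+5+5+5+9=36, FN=4+1+2+5+3=15 → 124/175 = 0.7086
  de: TP=72, FP=20+1+4+12+4=41, FN=4+5+2+3+3=17 → 144/202 = 0.7129
  es: TP=60, FP=12+2+2+5+2=23, FN=6+5+4+3+3=21 → 120/164 = 0.7317
  it: TP=52, FP=16+5+3+3+7=34, FN=7+5+12+5+9=38 → 104/176 = 0.5909
  pt: TP=106, FP=12+3+3+3+9=30, FN=7+9+4+2+7=29 → 212/271 = 0.7823
Highest is class 'pt' with F1 score = 0.782.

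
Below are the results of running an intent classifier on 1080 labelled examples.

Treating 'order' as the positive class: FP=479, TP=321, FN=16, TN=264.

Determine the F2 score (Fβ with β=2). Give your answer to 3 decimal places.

0.747

Fβ = (1+β²)·TP / ((1+β²)·TP + β²·FN + FP), with β²=4
= 5·321 / (5·321 + 4·16 + 479) = 0.747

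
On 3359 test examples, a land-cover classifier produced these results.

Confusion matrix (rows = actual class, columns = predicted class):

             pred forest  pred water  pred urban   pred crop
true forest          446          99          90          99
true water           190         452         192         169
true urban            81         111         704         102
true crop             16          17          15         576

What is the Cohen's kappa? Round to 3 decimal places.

Observed agreement pₒ = trace/N = 2178/3359 = 0.6484
Expected agreement pₑ = Σ (rowᵢ·colᵢ)/N² = (734·733 + 1003·679 + 998·1001 + 624·946)/3359² = 0.2489
κ = (pₒ − pₑ)/(1 − pₑ) = (0.6484 − 0.2489)/(1 − 0.2489) = 0.532

0.532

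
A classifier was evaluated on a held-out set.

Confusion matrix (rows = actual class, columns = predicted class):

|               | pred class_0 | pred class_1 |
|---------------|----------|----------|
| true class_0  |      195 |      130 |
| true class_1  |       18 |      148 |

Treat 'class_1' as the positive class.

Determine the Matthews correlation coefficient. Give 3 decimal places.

0.469

MCC = (TP·TN − FP·FN) / √((TP+FP)(TP+FN)(TN+FP)(TN+FN))
Numerator = 148·195 − 130·18 = 26520
Denominator = √(278·166·325·213) = √3194595300 = 56520.7511
MCC = 26520 / 56520.7511 = 0.469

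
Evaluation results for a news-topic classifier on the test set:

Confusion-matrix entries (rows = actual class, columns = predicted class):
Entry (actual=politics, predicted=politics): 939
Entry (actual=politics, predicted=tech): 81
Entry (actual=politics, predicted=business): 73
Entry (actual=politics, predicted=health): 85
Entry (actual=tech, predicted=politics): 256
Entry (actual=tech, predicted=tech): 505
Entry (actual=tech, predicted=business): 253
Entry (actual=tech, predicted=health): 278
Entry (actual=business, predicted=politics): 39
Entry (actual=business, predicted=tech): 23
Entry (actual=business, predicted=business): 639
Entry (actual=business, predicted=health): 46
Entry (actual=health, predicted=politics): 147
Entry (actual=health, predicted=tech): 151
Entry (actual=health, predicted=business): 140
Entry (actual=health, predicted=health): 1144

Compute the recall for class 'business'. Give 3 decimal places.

0.855

Treat 'business' as positive and all other classes as negative.
recall = TP/(TP+FN).
business: TP=639, FN=39+23+46=108 → 639/747 = 0.8554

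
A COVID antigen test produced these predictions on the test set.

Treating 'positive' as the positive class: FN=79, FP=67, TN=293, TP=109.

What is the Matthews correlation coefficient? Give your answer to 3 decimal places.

MCC = (TP·TN − FP·FN) / √((TP+FP)(TP+FN)(TN+FP)(TN+FN))
Numerator = 109·293 − 67·79 = 26644
Denominator = √(176·188·360·372) = √4431144960 = 66566.8458
MCC = 26644 / 66566.8458 = 0.400

0.400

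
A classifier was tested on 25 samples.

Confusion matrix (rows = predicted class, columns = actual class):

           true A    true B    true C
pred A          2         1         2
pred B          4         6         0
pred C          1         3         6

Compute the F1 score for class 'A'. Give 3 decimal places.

Treat 'A' as positive and all other classes as negative.
F1 score = 2·TP/(2·TP+FP+FN).
A: TP=2, FP=1+2=3, FN=4+1=5 → 4/12 = 0.3333

0.333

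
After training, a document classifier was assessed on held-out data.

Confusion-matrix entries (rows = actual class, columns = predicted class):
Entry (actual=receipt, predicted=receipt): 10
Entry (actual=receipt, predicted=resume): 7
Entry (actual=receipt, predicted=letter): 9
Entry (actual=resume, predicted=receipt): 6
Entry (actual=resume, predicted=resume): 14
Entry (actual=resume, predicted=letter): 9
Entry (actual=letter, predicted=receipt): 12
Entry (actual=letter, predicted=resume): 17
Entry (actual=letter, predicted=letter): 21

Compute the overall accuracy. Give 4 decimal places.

0.4286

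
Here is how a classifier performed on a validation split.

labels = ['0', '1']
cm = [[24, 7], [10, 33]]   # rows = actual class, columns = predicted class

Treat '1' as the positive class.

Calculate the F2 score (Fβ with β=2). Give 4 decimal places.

Fβ = (1+β²)·TP / ((1+β²)·TP + β²·FN + FP), with β²=4
= 5·33 / (5·33 + 4·10 + 7) = 0.7783

0.7783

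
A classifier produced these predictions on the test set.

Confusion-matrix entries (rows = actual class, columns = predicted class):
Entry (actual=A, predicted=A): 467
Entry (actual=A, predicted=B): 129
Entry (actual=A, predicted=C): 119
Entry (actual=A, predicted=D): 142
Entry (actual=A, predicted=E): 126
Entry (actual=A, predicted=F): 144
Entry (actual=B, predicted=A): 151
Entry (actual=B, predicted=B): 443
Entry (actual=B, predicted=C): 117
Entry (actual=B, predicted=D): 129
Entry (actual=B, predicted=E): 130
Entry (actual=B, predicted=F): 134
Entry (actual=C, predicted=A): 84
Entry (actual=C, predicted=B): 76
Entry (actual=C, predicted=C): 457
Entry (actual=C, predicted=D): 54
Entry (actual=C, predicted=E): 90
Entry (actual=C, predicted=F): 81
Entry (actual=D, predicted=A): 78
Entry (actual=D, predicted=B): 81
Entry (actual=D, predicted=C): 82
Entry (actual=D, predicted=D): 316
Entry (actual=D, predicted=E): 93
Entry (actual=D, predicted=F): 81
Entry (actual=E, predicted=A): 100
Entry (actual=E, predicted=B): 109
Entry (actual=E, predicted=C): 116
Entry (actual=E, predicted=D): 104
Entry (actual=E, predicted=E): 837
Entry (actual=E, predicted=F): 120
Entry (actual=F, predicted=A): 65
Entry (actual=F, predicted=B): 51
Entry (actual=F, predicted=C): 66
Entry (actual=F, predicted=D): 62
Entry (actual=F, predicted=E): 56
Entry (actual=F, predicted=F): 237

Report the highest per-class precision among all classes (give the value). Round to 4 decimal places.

0.6284

Per-class precision (TP/(TP+FP)):
  A: TP=467, FP=151+84+78+100+65=478 → 467/945 = 0.49418
  B: TP=443, FP=129+76+81+109+51=446 → 443/889 = 0.49831
  C: TP=457, FP=119+117+82+116+66=500 → 457/957 = 0.47753
  D: TP=316, FP=142+129+54+104+62=491 → 316/807 = 0.39157
  E: TP=837, FP=126+130+90+93+56=495 → 837/1332 = 0.62838
  F: TP=237, FP=144+134+81+81+120=560 → 237/797 = 0.29737
Highest is class 'E' with precision = 0.6284.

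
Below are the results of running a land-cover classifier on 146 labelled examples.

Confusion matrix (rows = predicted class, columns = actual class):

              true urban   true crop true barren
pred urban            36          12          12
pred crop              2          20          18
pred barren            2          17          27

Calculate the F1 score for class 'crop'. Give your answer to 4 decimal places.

0.4494

One-vs-rest for 'crop': TP = diagonal; FP = other classes predicted 'crop'; FN = 'crop' predicted as other.
F1 score = 2·TP/(2·TP+FP+FN).
crop: TP=20, FP=2+18=20, FN=12+17=29 → 40/89 = 0.44944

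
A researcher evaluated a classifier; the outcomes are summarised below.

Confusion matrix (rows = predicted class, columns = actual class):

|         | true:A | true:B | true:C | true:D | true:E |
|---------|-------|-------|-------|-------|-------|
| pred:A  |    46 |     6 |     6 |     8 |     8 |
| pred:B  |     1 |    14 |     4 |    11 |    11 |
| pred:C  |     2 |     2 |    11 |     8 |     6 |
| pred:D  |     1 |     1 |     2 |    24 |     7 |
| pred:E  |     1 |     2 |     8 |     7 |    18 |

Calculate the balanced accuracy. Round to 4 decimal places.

0.5181

Balanced accuracy = mean of per-class recall.
  A: recall = 46/51 = 0.90196
  B: recall = 14/25 = 0.56000
  C: recall = 11/31 = 0.35484
  D: recall = 24/58 = 0.41379
  E: recall = 18/50 = 0.36000
Mean = (0.90196 + 0.56000 + 0.35484 + 0.41379 + 0.36000) / 5 = 0.5181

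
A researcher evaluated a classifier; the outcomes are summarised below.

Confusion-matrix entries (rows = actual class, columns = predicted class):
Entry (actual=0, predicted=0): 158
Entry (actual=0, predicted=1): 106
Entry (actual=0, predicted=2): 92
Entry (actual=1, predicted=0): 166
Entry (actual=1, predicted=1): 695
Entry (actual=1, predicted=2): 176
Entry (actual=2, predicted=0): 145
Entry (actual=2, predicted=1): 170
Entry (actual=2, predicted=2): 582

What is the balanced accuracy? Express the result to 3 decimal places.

Balanced accuracy = mean of per-class recall.
  0: recall = 158/356 = 0.4438
  1: recall = 695/1037 = 0.6702
  2: recall = 582/897 = 0.6488
Mean = (0.4438 + 0.6702 + 0.6488) / 3 = 0.588

0.588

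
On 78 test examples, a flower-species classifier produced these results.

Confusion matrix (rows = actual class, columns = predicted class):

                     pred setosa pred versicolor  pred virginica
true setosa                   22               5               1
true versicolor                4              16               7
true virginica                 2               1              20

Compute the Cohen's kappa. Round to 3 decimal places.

Observed agreement pₒ = trace/N = 58/78 = 0.7436
Expected agreement pₑ = Σ (rowᵢ·colᵢ)/N² = (28·28 + 27·22 + 23·28)/78² = 0.3323
κ = (pₒ − pₑ)/(1 − pₑ) = (0.7436 − 0.3323)/(1 − 0.3323) = 0.616

0.616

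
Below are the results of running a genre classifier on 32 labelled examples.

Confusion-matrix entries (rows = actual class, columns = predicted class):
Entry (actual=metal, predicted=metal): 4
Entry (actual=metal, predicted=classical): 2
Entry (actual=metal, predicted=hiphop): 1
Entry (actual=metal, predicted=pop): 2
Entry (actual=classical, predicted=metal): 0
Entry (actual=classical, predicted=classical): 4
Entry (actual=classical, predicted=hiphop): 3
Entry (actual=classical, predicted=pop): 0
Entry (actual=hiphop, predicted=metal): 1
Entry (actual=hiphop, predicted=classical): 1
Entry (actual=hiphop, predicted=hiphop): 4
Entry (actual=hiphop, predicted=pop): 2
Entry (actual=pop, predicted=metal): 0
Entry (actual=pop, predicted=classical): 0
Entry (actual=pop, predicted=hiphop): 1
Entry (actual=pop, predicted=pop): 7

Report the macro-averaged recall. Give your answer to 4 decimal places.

0.5977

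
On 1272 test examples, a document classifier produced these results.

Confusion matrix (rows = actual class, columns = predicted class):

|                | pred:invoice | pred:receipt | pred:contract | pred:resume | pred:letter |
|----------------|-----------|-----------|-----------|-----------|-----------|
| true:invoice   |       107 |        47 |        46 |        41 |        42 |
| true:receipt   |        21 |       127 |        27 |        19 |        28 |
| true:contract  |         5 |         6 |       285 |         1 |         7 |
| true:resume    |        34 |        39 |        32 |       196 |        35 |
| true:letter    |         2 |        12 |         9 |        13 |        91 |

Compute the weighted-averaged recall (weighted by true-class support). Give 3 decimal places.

Per-class recall (TP/(TP+FN)):
  invoice: TP=107, FN=47+46+41+42=176 → 107/283 = 0.3781
  receipt: TP=127, FN=21+27+19+28=95 → 127/222 = 0.5721
  contract: TP=285, FN=5+6+1+7=19 → 285/304 = 0.9375
  resume: TP=196, FN=34+39+32+35=140 → 196/336 = 0.5833
  letter: TP=91, FN=2+12+9+13=36 → 91/127 = 0.7165
Weighted-recall = Σ (supportᵢ/N)·recallᵢ with N=1272: (283/1272)·0.3781 + (222/1272)·0.5721 + (304/1272)·0.9375 + (336/1272)·0.5833 + (127/1272)·0.7165 = 0.634

0.634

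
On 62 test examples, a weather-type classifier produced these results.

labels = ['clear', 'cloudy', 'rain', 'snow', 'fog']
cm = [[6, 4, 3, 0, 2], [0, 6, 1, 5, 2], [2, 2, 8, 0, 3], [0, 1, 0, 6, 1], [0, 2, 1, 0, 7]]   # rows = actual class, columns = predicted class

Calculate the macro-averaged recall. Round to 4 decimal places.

Per-class recall (TP/(TP+FN)):
  clear: TP=6, FN=4+3+0+2=9 → 6/15 = 0.40000
  cloudy: TP=6, FN=0+1+5+2=8 → 6/14 = 0.42857
  rain: TP=8, FN=2+2+0+3=7 → 8/15 = 0.53333
  snow: TP=6, FN=0+1+0+1=2 → 6/8 = 0.75000
  fog: TP=7, FN=0+2+1+0=3 → 7/10 = 0.70000
Macro-recall = mean = (0.40000 + 0.42857 + 0.53333 + 0.75000 + 0.70000) / 5 = 0.5624

0.5624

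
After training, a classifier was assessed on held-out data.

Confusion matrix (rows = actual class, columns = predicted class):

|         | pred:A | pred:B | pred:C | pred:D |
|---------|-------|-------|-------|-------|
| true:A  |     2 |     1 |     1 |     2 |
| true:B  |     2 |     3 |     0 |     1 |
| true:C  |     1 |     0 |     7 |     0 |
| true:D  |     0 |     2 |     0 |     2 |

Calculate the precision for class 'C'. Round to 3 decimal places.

Treat 'C' as positive and all other classes as negative.
precision = TP/(TP+FP).
C: TP=7, FP=1+0+0=1 → 7/8 = 0.8750

0.875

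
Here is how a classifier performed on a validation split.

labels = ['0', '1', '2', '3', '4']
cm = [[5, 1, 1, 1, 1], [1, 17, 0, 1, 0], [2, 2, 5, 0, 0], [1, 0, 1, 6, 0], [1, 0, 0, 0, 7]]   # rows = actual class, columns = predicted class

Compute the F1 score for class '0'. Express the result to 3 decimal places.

F1 score = 2·TP/(2·TP+FP+FN).
0: TP=5, FP=1+2+1+1=5, FN=1+1+1+1=4 → 10/19 = 0.5263

0.526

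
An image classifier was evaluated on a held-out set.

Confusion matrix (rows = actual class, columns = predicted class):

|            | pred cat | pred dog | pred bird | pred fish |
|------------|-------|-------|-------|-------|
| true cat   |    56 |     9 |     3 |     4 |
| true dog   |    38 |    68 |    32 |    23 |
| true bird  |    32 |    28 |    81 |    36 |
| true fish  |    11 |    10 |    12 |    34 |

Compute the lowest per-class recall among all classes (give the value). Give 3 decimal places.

Per-class recall (TP/(TP+FN)):
  cat: TP=56, FN=9+3+4=16 → 56/72 = 0.7778
  dog: TP=68, FN=38+32+23=93 → 68/161 = 0.4224
  bird: TP=81, FN=32+28+36=96 → 81/177 = 0.4576
  fish: TP=34, FN=11+10+12=33 → 34/67 = 0.5075
Lowest is class 'dog' with recall = 0.422.

0.422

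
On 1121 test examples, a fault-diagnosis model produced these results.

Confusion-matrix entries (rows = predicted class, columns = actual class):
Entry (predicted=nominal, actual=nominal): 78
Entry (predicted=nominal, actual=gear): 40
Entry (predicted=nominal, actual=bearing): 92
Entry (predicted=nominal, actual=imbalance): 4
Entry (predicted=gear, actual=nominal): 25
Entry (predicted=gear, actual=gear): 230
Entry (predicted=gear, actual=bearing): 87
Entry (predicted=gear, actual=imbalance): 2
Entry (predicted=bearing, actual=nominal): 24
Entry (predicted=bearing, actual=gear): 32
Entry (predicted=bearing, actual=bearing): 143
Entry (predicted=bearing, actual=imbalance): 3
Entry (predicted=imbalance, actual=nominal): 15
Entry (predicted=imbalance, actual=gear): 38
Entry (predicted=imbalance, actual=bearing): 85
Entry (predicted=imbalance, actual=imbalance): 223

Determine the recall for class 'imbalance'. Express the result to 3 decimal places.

Take TP from the diagonal, FP from the rest of the 'imbalance' prediction marginal, FN from the rest of the 'imbalance' actual marginal.
recall = TP/(TP+FN).
imbalance: TP=223, FN=4+2+3=9 → 223/232 = 0.9612

0.961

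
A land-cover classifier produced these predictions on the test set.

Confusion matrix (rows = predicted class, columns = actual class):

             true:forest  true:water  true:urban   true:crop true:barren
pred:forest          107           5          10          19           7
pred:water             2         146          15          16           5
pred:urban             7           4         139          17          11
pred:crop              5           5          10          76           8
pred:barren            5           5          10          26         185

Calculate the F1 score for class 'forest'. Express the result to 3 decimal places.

0.781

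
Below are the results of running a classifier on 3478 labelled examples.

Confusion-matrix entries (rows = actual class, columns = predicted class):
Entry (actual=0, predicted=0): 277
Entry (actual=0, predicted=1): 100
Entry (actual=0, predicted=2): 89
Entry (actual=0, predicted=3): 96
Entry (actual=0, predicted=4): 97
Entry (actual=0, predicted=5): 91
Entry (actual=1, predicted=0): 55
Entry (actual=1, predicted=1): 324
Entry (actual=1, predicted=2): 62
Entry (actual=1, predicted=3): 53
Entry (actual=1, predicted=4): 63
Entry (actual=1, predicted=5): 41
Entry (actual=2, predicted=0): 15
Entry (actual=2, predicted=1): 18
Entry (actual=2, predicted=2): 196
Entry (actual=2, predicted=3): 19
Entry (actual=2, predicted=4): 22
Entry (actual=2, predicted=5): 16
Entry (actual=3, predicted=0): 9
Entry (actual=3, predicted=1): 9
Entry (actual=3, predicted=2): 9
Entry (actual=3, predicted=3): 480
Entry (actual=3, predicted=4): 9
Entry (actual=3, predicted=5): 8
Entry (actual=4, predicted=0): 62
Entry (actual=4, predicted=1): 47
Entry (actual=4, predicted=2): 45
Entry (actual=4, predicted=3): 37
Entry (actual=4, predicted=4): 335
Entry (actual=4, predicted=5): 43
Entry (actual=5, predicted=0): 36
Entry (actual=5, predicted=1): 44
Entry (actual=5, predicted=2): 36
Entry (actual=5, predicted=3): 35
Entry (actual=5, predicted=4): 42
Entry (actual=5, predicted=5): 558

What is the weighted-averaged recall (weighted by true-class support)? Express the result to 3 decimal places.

0.624

Per-class recall (TP/(TP+FN)):
  0: TP=277, FN=100+89+96+97+91=473 → 277/750 = 0.3693
  1: TP=324, FN=55+62+53+63+41=274 → 324/598 = 0.5418
  2: TP=196, FN=15+18+19+22+16=90 → 196/286 = 0.6853
  3: TP=480, FN=9+9+9+9+8=44 → 480/524 = 0.9160
  4: TP=335, FN=62+47+45+37+43=234 → 335/569 = 0.5888
  5: TP=558, FN=36+44+36+35+42=193 → 558/751 = 0.7430
Weighted-recall = Σ (supportᵢ/N)·recallᵢ with N=3478: (750/3478)·0.3693 + (598/3478)·0.5418 + (286/3478)·0.6853 + (524/3478)·0.9160 + (569/3478)·0.5888 + (751/3478)·0.7430 = 0.624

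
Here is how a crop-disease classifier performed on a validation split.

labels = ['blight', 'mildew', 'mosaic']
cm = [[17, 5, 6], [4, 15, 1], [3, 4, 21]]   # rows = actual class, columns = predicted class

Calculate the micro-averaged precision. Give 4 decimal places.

0.6974

Micro-averaging pools counts across classes: ΣTP=53, ΣFP=23, ΣFN=23.
Micro-precision = TP/(TP+FP) on pooled counts = 0.6974 (equals overall accuracy in single-label multiclass).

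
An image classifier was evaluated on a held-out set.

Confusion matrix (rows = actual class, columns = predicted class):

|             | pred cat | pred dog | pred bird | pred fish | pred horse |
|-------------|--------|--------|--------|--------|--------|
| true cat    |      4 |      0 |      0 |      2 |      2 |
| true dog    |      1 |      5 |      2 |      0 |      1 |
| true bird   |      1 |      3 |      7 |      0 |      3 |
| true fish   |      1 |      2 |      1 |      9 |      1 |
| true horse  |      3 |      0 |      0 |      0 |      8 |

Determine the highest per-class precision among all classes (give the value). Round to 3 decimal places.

Per-class precision (TP/(TP+FP)):
  cat: TP=4, FP=1+1+1+3=6 → 4/10 = 0.4000
  dog: TP=5, FP=0+3+2+0=5 → 5/10 = 0.5000
  bird: TP=7, FP=0+2+1+0=3 → 7/10 = 0.7000
  fish: TP=9, FP=2+0+0+0=2 → 9/11 = 0.8182
  horse: TP=8, FP=2+1+3+1=7 → 8/15 = 0.5333
Highest is class 'fish' with precision = 0.818.

0.818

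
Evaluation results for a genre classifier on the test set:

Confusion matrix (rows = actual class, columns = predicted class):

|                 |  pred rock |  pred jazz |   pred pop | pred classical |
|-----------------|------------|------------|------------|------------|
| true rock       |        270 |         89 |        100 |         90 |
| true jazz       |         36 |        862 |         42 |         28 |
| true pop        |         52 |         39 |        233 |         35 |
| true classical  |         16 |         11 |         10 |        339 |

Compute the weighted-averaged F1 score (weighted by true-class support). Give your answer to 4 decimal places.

0.7492

Per-class F1 score (2·TP/(2·TP+FP+FN)):
  rock: TP=270, FP=36+52+16=104, FN=89+100+90=279 → 540/923 = 0.58505
  jazz: TP=862, FP=89+39+11=139, FN=36+42+28=106 → 1724/1969 = 0.87557
  pop: TP=233, FP=100+42+10=152, FN=52+39+35=126 → 466/744 = 0.62634
  classical: TP=339, FP=90+28+35=153, FN=16+11+10=37 → 678/868 = 0.78111
Weighted-F1 score = Σ (supportᵢ/N)·F1 scoreᵢ with N=2252: (549/2252)·0.58505 + (968/2252)·0.87557 + (359/2252)·0.62634 + (376/2252)·0.78111 = 0.7492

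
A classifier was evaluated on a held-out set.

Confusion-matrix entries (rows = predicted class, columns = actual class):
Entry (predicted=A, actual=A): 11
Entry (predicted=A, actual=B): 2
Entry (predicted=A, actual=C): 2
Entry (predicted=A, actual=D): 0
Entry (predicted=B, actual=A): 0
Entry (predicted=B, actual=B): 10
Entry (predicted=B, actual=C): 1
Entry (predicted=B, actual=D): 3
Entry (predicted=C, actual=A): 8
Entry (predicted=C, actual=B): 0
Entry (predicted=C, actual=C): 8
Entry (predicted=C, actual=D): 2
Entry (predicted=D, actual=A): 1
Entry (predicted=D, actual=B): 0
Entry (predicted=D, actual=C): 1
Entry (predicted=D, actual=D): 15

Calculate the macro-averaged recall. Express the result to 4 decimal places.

0.7000

Per-class recall (TP/(TP+FN)):
  A: TP=11, FN=0+8+1=9 → 11/20 = 0.55000
  B: TP=10, FN=2+0+0=2 → 10/12 = 0.83333
  C: TP=8, FN=2+1+1=4 → 8/12 = 0.66667
  D: TP=15, FN=0+3+2=5 → 15/20 = 0.75000
Macro-recall = mean = (0.55000 + 0.83333 + 0.66667 + 0.75000) / 4 = 0.7000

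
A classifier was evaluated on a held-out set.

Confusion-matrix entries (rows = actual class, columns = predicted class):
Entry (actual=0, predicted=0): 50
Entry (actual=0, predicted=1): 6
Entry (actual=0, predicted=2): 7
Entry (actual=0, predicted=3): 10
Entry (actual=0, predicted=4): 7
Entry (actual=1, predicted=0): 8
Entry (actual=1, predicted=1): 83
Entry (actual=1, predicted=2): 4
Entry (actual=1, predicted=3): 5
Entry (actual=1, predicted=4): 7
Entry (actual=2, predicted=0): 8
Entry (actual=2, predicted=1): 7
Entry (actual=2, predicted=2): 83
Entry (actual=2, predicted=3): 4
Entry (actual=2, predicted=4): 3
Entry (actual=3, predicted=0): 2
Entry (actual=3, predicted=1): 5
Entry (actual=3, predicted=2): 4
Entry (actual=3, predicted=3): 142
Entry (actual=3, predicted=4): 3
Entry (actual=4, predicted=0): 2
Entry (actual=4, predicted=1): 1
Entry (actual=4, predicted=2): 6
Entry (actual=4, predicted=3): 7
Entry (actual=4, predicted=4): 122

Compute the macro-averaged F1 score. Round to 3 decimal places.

Per-class F1 score (2·TP/(2·TP+FP+FN)):
  0: TP=50, FP=8+8+2+2=20, FN=6+7+10+7=30 → 100/150 = 0.6667
  1: TP=83, FP=6+7+5+1=19, FN=8+4+5+7=24 → 166/209 = 0.7943
  2: TP=83, FP=7+4+4+6=21, FN=8+7+4+3=22 → 166/209 = 0.7943
  3: TP=142, FP=10+5+4+7=26, FN=2+5+4+3=14 → 284/324 = 0.8765
  4: TP=122, FP=7+7+3+3=20, FN=2+1+6+7=16 → 244/280 = 0.8714
Macro-F1 score = mean = (0.6667 + 0.7943 + 0.7943 + 0.8765 + 0.8714) / 5 = 0.801

0.801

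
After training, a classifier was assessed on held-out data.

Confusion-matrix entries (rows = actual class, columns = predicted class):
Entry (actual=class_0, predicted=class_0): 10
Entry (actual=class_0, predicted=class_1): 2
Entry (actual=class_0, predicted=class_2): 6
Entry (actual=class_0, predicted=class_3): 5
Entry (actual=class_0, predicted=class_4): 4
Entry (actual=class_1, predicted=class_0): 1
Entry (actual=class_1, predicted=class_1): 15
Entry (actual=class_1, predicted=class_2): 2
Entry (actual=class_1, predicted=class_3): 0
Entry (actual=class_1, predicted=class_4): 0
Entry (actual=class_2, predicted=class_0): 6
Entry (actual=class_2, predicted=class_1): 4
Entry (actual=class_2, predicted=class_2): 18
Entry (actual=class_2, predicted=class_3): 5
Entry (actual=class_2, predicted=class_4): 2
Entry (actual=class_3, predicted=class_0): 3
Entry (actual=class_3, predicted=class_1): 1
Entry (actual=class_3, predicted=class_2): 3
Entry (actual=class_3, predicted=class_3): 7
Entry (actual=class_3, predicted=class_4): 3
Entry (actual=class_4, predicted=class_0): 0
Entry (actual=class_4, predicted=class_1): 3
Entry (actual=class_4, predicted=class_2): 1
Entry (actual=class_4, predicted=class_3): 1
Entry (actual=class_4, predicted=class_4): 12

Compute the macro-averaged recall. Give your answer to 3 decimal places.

Per-class recall (TP/(TP+FN)):
  class_0: TP=10, FN=2+6+5+4=17 → 10/27 = 0.3704
  class_1: TP=15, FN=1+2+0+0=3 → 15/18 = 0.8333
  class_2: TP=18, FN=6+4+5+2=17 → 18/35 = 0.5143
  class_3: TP=7, FN=3+1+3+3=10 → 7/17 = 0.4118
  class_4: TP=12, FN=0+3+1+1=5 → 12/17 = 0.7059
Macro-recall = mean = (0.3704 + 0.8333 + 0.5143 + 0.4118 + 0.7059) / 5 = 0.567

0.567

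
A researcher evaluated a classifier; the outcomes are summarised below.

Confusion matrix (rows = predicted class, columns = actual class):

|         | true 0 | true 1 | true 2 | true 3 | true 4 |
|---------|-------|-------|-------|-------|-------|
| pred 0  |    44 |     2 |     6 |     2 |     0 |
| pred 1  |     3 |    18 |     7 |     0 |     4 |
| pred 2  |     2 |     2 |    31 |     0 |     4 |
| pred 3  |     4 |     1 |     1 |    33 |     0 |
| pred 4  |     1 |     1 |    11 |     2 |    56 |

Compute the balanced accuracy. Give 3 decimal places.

Balanced accuracy = mean of per-class recall.
  0: recall = 44/54 = 0.8148
  1: recall = 18/24 = 0.7500
  2: recall = 31/56 = 0.5536
  3: recall = 33/37 = 0.8919
  4: recall = 56/64 = 0.8750
Mean = (0.8148 + 0.7500 + 0.5536 + 0.8919 + 0.8750) / 5 = 0.777

0.777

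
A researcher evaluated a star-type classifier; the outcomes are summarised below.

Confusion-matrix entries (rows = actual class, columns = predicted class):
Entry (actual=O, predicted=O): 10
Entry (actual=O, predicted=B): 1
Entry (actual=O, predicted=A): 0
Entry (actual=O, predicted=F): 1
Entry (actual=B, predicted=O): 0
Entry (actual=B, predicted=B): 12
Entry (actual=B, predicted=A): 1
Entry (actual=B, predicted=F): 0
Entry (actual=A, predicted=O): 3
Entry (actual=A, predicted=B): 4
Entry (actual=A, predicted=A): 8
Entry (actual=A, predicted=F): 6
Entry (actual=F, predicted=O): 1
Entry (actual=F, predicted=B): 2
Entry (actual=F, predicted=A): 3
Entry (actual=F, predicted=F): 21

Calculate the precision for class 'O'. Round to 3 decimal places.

0.714

Treat 'O' as positive and all other classes as negative.
precision = TP/(TP+FP).
O: TP=10, FP=0+3+1=4 → 10/14 = 0.7143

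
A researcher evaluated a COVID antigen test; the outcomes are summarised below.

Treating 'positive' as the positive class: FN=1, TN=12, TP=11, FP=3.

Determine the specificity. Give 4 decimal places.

0.8000

Specificity = TN/(TN+FP) = 12/(12+3) = 0.8000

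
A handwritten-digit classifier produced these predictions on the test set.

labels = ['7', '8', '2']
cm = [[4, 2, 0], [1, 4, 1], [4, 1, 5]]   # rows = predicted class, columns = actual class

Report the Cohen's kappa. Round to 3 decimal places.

0.396

Observed agreement pₒ = trace/N = 13/22 = 0.5909
Expected agreement pₑ = Σ (rowᵢ·colᵢ)/N² = (9·6 + 7·6 + 6·10)/22² = 0.3223
κ = (pₒ − pₑ)/(1 − pₑ) = (0.5909 − 0.3223)/(1 − 0.3223) = 0.396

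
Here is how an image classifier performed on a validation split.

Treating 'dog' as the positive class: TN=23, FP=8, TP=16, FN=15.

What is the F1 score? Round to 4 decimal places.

0.5818

Precision = TP/(TP+FP) = 16/24 = 0.6667
Recall = TP/(TP+FN) = 16/31 = 0.5161
F1 = 2·TP/(2·TP+FP+FN) = 32/55 = 0.5818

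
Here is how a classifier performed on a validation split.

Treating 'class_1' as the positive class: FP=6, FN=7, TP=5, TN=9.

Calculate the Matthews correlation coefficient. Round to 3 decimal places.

0.017

MCC = (TP·TN − FP·FN) / √((TP+FP)(TP+FN)(TN+FP)(TN+FN))
Numerator = 5·9 − 6·7 = 3
Denominator = √(11·12·15·16) = √31680 = 177.9888
MCC = 3 / 177.9888 = 0.017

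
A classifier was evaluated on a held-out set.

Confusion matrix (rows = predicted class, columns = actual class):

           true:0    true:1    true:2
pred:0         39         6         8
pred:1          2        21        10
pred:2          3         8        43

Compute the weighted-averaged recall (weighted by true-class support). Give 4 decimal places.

Per-class recall (TP/(TP+FN)):
  0: TP=39, FN=2+3=5 → 39/44 = 0.88636
  1: TP=21, FN=6+8=14 → 21/35 = 0.60000
  2: TP=43, FN=8+10=18 → 43/61 = 0.70492
Weighted-recall = Σ (supportᵢ/N)·recallᵢ with N=140: (44/140)·0.88636 + (35/140)·0.60000 + (61/140)·0.70492 = 0.7357

0.7357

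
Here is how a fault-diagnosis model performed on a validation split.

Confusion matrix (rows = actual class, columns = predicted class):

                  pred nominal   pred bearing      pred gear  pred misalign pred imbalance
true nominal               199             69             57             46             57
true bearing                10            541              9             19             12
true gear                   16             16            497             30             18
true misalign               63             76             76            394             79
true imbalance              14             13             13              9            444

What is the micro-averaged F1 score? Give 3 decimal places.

0.747

Micro-averaging pools counts across classes: ΣTP=2075, ΣFP=702, ΣFN=702.
Micro-F1 score = 2·TP/(2·TP+FP+FN) on pooled counts = 0.747 (equals overall accuracy in single-label multiclass).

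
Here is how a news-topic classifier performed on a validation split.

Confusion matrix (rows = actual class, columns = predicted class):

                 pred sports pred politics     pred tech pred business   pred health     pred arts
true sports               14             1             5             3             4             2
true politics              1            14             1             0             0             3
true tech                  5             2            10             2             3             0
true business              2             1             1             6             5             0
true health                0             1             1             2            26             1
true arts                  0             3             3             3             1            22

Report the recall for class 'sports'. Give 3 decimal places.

0.483

One-vs-rest for 'sports': TP = diagonal; FP = other classes predicted 'sports'; FN = 'sports' predicted as other.
recall = TP/(TP+FN).
sports: TP=14, FN=1+5+3+4+2=15 → 14/29 = 0.4828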